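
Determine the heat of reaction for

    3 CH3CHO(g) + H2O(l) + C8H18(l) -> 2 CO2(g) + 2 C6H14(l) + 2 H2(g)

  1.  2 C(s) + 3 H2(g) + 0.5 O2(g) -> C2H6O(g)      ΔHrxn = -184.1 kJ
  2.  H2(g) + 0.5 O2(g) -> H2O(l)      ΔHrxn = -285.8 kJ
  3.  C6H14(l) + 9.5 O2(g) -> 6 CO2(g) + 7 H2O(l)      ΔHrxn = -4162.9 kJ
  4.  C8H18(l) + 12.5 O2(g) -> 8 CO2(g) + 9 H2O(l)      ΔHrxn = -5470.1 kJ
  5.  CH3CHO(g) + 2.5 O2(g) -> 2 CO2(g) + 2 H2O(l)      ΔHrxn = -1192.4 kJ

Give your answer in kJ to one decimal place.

ΔHrxn = -149.9 kJ

eq. 1: not needed.
eq. 2 reversed and × 2: (-2)·(-285.8) = +571.6 kJ
eq. 3 reversed and × 2: (-2)·(-4162.9) = +8325.8 kJ
eq. 4 as written: -5470.1 kJ
eq. 5 × 3: (3)·(-1192.4) = -3577.2 kJ
ΔHrxn = (-2)·(-285.8) + (-2)·(-4162.9) + (1)·(-5470.1) + (3)·(-1192.4) = -149.9 kJ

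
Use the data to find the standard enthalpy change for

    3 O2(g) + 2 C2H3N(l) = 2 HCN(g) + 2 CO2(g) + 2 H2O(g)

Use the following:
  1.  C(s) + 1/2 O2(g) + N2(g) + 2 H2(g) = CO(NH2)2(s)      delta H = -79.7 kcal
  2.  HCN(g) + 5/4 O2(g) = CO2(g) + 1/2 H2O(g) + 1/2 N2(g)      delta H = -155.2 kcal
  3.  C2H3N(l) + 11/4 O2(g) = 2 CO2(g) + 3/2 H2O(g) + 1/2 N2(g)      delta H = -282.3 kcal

eq. 1: not needed.
eq. 2 reversed and × 2: (-2)·(-155.2) = +310.4 kcal
eq. 3 × 2: (2)·(-282.3) = -564.6 kcal
Since enthalpy is a state function, delta H = (-2)·(-155.2) + (2)·(-282.3) = -254.2 kcal

delta H = -254.2 kcal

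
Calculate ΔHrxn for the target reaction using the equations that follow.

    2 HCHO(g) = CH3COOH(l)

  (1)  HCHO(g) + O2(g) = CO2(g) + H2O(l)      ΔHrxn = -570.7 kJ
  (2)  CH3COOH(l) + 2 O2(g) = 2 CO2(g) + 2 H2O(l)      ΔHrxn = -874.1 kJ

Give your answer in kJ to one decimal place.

(1) × 2: (2)·(-570.7) = -1141.4 kJ
(2) reversed: +874.1 kJ
ΔHrxn = (-1141.4) + (+874.1) = -267.3 kJ

ΔHrxn = -267.3 kJ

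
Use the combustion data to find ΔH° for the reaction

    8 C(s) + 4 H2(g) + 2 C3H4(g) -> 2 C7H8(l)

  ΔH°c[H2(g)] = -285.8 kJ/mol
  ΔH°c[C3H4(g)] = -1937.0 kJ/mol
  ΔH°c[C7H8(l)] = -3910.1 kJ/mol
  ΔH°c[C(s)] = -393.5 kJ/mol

Using ΔH = Σ nΔHc°(reactants) − Σ nΔHc°(products):
= [8·(-393.5) + 4·(-285.8) + 2·(-1937.0)] − [2·(-3910.1)]
= -345.0 kJ/mol

ΔH° = -345.0 kJ/mol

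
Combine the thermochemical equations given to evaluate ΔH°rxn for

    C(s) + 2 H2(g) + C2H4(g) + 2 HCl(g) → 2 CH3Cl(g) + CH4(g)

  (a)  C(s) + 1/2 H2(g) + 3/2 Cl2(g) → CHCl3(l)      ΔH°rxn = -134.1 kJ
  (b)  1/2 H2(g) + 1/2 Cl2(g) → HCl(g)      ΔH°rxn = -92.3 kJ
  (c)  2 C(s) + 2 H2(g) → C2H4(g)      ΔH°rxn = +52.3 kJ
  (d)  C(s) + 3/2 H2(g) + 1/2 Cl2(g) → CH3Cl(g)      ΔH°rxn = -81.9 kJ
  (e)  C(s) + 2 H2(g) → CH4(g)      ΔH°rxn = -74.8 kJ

ΔH°rxn = -106.3 kJ

(a): not needed.
(b) reversed and × 2: (-2)·(-92.3) = +184.6 kJ
(c) reversed: -52.3 kJ
(d) × 2: (2)·(-81.9) = -163.8 kJ
(e) as written: -74.8 kJ
ΔH°rxn = (+184.6) + (-52.3) + (-163.8) + (-74.8) = -106.3 kJ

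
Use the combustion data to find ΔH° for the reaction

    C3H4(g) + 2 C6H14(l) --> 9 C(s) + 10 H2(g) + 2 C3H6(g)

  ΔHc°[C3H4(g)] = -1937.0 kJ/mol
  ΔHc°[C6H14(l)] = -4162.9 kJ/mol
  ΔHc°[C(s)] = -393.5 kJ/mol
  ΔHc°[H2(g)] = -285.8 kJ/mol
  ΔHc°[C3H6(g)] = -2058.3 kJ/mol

ΔH° = 253.3 kJ/mol

Using ΔH = Σ nΔHc°(reactants) − Σ nΔHc°(products):
= [1·(-1937.0) + 2·(-4162.9)] − [9·(-393.5) + 10·(-285.8) + 2·(-2058.3)]
= 253.3 kJ/mol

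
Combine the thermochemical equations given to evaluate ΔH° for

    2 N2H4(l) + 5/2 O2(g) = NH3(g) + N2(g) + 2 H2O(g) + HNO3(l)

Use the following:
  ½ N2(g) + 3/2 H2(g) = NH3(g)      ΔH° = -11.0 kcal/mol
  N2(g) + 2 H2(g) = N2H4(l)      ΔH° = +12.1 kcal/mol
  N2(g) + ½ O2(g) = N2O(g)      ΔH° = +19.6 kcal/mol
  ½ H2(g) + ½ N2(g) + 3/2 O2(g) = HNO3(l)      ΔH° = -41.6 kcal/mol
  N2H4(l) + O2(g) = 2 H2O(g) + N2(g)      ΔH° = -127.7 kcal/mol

equation 1 as written: -11.0 kcal/mol
equation 2 reversed: -12.1 kcal/mol
equation 3: not needed.
equation 4 as written: -41.6 kcal/mol
equation 5 as written: -127.7 kcal/mol
ΔH° = (1)·(-11.0) + (-1)·(+12.1) + (1)·(-41.6) + (1)·(-127.7) = -192.4 kcal/mol

ΔH° = -192.4 kcal/mol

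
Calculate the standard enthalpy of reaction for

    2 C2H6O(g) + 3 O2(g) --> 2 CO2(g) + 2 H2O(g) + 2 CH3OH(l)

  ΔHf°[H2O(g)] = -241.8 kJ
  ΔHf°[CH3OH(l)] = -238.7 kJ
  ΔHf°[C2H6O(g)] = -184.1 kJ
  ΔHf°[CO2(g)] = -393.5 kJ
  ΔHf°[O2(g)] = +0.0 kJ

Products: 2·(-393.5) + 2·(-241.8) + 2·(-238.7) = -1748.0
Reactants: 2·(-184.1) + 3·(+0.0) = -368.2
ΔHrxn = (-1748.0) − (-368.2) = -1379.8 kJ

ΔHrxn = -1379.8 kJ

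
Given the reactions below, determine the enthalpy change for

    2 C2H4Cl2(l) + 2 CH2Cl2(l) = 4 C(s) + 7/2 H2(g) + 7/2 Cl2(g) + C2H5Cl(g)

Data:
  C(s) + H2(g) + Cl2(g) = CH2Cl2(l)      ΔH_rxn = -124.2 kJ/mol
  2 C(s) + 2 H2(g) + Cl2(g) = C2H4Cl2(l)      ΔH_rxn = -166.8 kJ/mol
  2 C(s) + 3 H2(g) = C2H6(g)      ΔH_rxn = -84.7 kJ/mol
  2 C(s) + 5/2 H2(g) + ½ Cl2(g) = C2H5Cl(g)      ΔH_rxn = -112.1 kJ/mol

equation 1 reversed and × 2: (-2)·(-124.2) = +248.4 kJ/mol
equation 2 reversed and × 2: (-2)·(-166.8) = +333.6 kJ/mol
equation 3: not needed.
equation 4 as written: -112.1 kJ/mol
Since enthalpy is a state function, ΔH_rxn = (+248.4) + (+333.6) + (-112.1) = 469.9 kJ/mol

ΔH_rxn = 469.9 kJ/mol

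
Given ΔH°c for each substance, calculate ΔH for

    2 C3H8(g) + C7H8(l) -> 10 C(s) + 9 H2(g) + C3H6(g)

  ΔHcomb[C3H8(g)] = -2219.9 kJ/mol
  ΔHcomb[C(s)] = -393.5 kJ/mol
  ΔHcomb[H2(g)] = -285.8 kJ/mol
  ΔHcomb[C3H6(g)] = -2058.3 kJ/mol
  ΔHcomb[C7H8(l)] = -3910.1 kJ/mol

Using ΔH = Σ nΔHc°(reactants) − Σ nΔHc°(products):
= [2·(-2219.9) + 1·(-3910.1)] − [10·(-393.5) + 9·(-285.8) + 1·(-2058.3)]
= 215.6 kJ/mol

ΔH = 215.6 kJ/mol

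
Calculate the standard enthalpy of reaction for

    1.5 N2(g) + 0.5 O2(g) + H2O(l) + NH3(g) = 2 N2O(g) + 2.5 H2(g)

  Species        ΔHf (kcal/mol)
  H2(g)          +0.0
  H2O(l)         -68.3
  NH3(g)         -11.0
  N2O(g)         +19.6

Products: 2·(+19.6) + 5/2·(+0.0) = +39.2
Reactants: 3/2·(+0.0) + 1/2·(+0.0) + 1·(-68.3) + 1·(-11.0) = -79.3
ΔH_rxn = (+39.2) − (-79.3) = 118.5 kcal/mol

ΔH_rxn = 118.5 kcal/mol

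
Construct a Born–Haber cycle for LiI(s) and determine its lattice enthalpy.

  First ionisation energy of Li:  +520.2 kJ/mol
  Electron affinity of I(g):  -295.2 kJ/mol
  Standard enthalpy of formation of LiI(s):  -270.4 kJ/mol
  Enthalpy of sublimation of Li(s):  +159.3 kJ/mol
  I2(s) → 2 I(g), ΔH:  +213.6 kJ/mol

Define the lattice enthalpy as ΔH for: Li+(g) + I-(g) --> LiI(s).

ΔHf° = 1·ΔHsub + 1·(ΣIE) + 1/2·D(I2) + 1·EA + U
-270.4 = 1·(+159.3) + 1·(+520.2) + 1/2·(+213.6) + 1·(-295.2) + U
U = -270.4 − (+491.1) = -761.5 kJ/mol

U = -761.5 kJ/mol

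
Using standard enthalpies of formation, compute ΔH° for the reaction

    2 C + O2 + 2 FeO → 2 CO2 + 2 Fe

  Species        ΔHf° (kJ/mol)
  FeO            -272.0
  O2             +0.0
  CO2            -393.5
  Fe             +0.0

Products: 2·(-393.5) + 2·(+0.0) = -787.0
Reactants: 2·(+0.0) + 1·(+0.0) + 2·(-272.0) = -544.0
ΔH° = (-787.0) − (-544.0) = -243.0 kJ/mol

ΔH° = -243.0 kJ/mol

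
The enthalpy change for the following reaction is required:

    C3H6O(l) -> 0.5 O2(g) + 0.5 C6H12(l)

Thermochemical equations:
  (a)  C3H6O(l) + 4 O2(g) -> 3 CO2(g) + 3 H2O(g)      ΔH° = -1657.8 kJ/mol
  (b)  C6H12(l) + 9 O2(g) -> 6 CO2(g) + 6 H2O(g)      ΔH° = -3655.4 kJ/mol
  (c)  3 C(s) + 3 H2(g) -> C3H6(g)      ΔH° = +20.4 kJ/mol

ΔH° = 169.9 kJ/mol

(a) as written: -1657.8 kJ/mol
(b) reversed and × 1/2: (-1/2)·(-3655.4) = +1827.7 kJ/mol
(c): not needed.
ΔH° = (1)·(-1657.8) + (-1/2)·(-3655.4) = 169.9 kJ/mol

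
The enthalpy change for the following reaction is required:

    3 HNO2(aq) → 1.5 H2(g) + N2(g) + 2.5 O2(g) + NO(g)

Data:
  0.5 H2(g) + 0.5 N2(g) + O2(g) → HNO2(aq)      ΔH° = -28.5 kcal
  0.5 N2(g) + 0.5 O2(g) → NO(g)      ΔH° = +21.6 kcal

ΔH° = 107.1 kcal

equation 1 reversed and × 3: (-3)·(-28.5) = +85.5 kcal
equation 2 as written: +21.6 kcal
Summing the manipulated equations, ΔH° = (-3)·(-28.5) + (1)·(+21.6) = 107.1 kcal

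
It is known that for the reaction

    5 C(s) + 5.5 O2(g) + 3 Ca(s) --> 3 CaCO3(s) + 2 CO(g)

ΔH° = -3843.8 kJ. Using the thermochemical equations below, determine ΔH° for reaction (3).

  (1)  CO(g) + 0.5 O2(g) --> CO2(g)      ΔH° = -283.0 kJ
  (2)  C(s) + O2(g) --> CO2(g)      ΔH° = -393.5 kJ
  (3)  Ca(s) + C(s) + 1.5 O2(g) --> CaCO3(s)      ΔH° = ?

(1) reversed and × 2 (reverse to put CO(g) on the product side; scale by 2 for the 2 CO(g)): (-2)·(-283.0) = +566.0 kJ
(2) × 2: (2)·(-393.5) = -787.0 kJ
(3) × 3 (×3 to match 3 CaCO3(s) in the target): contributes 3·x
-3843.8 = (+566.0) + (-787.0) + 3·x
x = (-3843.8 − (-221.0)) / (3) = -1207.6 kJ

ΔH° = -1207.6 kJ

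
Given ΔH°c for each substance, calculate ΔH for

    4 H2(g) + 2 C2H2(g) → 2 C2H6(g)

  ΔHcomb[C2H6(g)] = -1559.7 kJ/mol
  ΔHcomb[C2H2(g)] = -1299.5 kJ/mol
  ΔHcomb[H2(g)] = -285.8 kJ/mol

With combustion enthalpies, reactants minus products:
= [4·(-285.8) + 2·(-1299.5)] − [2·(-1559.7)]
= -622.8 kJ/mol

ΔH = -622.8 kJ/mol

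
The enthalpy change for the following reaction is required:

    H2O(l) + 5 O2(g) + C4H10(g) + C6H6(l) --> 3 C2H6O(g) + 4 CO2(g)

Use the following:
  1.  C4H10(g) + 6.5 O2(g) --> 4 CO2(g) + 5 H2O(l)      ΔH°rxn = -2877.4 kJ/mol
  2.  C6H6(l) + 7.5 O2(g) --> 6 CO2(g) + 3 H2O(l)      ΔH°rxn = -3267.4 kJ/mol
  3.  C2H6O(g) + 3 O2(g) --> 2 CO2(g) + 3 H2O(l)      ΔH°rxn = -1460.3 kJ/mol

ΔH°rxn = -1763.9 kJ/mol

eq. 1 as written: -2877.4 kJ/mol
eq. 2 as written: -3267.4 kJ/mol
eq. 3 reversed and × 3: (-3)·(-1460.3) = +4380.9 kJ/mol
ΔH°rxn = (1)·(-2877.4) + (1)·(-3267.4) + (-3)·(-1460.3) = -1763.9 kJ/mol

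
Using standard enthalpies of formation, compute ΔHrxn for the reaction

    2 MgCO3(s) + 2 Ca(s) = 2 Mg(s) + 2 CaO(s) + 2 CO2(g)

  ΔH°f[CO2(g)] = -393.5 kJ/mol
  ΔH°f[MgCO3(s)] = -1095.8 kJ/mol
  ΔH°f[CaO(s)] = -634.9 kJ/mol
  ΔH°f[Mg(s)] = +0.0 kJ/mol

ΔHrxn = 134.8 kJ/mol

Products: 2·(+0.0) + 2·(-634.9) + 2·(-393.5) = -2056.8
Reactants: 2·(-1095.8) + 2·(+0.0) = -2191.6
ΔHrxn = (-2056.8) − (-2191.6) = 134.8 kJ/mol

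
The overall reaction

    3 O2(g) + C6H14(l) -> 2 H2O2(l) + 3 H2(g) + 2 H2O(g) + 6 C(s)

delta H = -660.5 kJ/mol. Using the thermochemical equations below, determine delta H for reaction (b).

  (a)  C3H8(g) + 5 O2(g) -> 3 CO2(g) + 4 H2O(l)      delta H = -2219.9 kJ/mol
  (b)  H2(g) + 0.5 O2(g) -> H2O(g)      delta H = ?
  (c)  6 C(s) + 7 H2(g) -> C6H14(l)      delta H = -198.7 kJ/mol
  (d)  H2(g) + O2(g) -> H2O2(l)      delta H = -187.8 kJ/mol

(a): not needed.
(b) × 2: contributes 2·x
(c) reversed: +198.7 kJ/mol
(d) × 2: (2)·(-187.8) = -375.6 kJ/mol
-660.5 = (+198.7) + (-375.6) + 2·x
x = (-660.5 − (-176.9)) / (2) = -241.8 kJ/mol

delta H = -241.8 kJ/mol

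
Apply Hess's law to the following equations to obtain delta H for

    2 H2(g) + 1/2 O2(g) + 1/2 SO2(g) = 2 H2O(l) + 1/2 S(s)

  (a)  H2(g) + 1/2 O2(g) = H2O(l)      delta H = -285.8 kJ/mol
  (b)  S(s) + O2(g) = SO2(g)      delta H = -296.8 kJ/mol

(a) × 2: (2)·(-285.8) = -571.6 kJ/mol
(b) reversed and × 1/2: (-1/2)·(-296.8) = +148.4 kJ/mol
By Hess's law, delta H = (-571.6) + (+148.4) = -423.2 kJ/mol

delta H = -423.2 kJ/mol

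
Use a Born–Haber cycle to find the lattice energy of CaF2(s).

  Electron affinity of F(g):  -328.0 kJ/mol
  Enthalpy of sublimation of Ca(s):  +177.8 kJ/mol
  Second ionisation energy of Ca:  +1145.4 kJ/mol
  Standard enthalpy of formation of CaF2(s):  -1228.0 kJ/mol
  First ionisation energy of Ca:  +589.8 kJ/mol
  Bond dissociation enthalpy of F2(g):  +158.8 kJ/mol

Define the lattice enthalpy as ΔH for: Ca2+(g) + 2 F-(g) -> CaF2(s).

U = -2643.8 kJ/mol

ΔHf° = 1·ΔHsub + 1·(ΣIE) + 1·D(F2) + 2·EA + U
-1228.0 = 1·(+177.8) + 1·(+1735.2) + 1·(+158.8) + 2·(-328.0) + U
U = -1228.0 − (+1415.8) = -2643.8 kJ/mol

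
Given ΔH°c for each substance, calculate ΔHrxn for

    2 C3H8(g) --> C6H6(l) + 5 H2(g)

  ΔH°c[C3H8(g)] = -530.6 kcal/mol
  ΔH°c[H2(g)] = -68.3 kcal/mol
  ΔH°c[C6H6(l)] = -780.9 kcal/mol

With combustion enthalpies, reactants minus products:
= [2·(-530.6)] − [1·(-780.9) + 5·(-68.3)]
= 61.2 kcal/mol

ΔHrxn = 61.2 kcal/mol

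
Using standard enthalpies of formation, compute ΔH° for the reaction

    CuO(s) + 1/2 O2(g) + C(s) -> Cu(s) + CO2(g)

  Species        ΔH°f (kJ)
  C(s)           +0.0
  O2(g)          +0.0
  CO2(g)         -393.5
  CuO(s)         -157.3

ΔH° = -236.2 kJ

Products: 1·(+0.0) + 1·(-393.5) = -393.5
Reactants: 1·(-157.3) + 1/2·(+0.0) + 1·(+0.0) = -157.3
ΔH° = (-393.5) − (-157.3) = -236.2 kJ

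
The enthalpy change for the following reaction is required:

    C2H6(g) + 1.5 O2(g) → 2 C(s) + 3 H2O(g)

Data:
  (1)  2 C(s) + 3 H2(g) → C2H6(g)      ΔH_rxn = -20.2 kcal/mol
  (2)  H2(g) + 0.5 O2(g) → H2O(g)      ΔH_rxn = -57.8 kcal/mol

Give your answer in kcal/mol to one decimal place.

ΔH_rxn = -153.2 kcal/mol

(1) reversed (reverse to put C2H6(g) on the reactant side): +20.2 kcal/mol
(2) × 3 (×3 to match 3 H2O(g) in the target): (3)·(-57.8) = -173.4 kcal/mol
Since enthalpy is a state function, ΔH_rxn = (+20.2) + (-173.4) = -153.2 kcal/mol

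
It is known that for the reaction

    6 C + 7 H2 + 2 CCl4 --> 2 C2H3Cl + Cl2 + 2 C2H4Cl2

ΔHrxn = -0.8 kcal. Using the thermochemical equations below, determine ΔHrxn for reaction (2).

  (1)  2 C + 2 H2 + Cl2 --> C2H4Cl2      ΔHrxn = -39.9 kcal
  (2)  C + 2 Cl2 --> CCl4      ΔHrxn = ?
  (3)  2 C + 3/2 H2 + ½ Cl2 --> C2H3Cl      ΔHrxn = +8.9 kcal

(1) × 2: (2)·(-39.9) = -79.8 kcal
(2) reversed and × 2: contributes −2·x
(3) × 2: (2)·(+8.9) = +17.8 kcal
-0.8 = (-79.8) + (+17.8) − 2·x
x = (-0.8 − (-62.0)) / (-2) = -30.6 kcal

ΔHrxn = -30.6 kcal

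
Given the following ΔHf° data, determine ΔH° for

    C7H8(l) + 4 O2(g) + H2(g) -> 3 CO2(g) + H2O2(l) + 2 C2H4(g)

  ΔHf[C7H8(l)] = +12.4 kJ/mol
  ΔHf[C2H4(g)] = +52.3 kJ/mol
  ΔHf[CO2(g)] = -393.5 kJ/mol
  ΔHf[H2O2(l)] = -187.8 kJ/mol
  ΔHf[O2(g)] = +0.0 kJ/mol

Products: 3·(-393.5) + 1·(-187.8) + 2·(+52.3) = -1263.7
Reactants: 1·(+12.4) + 4·(+0.0) + 1·(+0.0) = +12.4
ΔH° = (-1263.7) − (+12.4) = -1276.1 kJ/mol

ΔH° = -1276.1 kJ/mol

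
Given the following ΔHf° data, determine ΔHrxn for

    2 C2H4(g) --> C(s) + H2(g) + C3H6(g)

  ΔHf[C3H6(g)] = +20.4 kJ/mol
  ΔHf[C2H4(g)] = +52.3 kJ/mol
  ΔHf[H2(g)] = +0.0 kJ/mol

Products: 1·(+0.0) + 1·(+0.0) + 1·(+20.4) = +20.4
Reactants: 2·(+52.3) = +104.6
ΔHrxn = (+20.4) − (+104.6) = -84.2 kJ/mol

ΔHrxn = -84.2 kJ/mol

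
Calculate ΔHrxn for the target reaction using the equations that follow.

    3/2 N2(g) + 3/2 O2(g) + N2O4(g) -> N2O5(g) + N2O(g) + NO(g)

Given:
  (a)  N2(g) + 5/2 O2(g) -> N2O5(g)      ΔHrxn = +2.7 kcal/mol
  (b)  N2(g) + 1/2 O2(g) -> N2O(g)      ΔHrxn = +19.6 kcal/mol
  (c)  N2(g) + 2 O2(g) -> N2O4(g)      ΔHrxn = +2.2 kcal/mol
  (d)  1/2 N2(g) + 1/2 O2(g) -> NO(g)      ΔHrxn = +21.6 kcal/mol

ΔHrxn = 41.7 kcal/mol

(a) as written (N2O5(g) already on the product side): +2.7 kcal/mol
(b) as written (N2O(g) already on the product side): +19.6 kcal/mol
(c) reversed (N2O4(g) must end up as a reactant): -2.2 kcal/mol
(d) as written (NO(g) already on the product side): +21.6 kcal/mol
Since enthalpy is a state function, ΔHrxn = (+2.7) + (+19.6) + (-2.2) + (+21.6) = 41.7 kcal/mol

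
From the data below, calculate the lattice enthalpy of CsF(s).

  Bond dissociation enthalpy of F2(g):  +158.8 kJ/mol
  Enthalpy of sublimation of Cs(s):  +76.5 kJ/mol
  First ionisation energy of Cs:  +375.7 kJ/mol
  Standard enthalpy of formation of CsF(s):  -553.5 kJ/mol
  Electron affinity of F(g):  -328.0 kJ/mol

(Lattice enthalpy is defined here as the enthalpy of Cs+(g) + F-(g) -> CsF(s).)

ΔHf° = 1·ΔHsub + 1·(ΣIE) + 1/2·D(F2) + 1·EA + U
-553.5 = 1·(+76.5) + 1·(+375.7) + 1/2·(+158.8) + 1·(-328.0) + U
U = -553.5 − (+203.6) = -757.1 kJ/mol

U = -757.1 kJ/mol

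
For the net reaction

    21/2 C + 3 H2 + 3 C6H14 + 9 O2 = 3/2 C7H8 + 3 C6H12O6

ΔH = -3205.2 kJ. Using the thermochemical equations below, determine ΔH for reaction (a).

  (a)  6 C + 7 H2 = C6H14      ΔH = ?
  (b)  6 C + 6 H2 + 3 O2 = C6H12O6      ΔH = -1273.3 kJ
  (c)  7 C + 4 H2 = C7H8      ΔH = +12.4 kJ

ΔH = -198.7 kJ

(a) reversed and × 3: contributes −3·x
(b) × 3: (3)·(-1273.3) = -3819.9 kJ
(c) × 3/2: (3/2)·(+12.4) = +18.6 kJ
-3205.2 = (-3819.9) + (+18.6) − 3·x
x = (-3205.2 − (-3801.3)) / (-3) = -198.7 kJ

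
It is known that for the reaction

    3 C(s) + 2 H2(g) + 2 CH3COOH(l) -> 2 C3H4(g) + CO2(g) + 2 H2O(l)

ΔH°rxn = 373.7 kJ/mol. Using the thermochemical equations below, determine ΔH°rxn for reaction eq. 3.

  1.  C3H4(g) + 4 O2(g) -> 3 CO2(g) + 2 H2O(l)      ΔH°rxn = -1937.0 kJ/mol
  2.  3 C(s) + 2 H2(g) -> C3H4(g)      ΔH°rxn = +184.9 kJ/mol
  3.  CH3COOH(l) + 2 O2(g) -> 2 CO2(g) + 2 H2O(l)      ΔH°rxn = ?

eq. 1 reversed: +1937.0 kJ/mol
eq. 2 as written (C(s) already on the reactant side): +184.9 kJ/mol
eq. 3 × 2 (×2 to match 2 CH3COOH(l) in the target): contributes 2·x
+373.7 = (+1937.0) + (+184.9) + 2·x
x = (+373.7 − (+2121.9)) / (2) = -874.1 kJ/mol

ΔH°rxn = -874.1 kJ/mol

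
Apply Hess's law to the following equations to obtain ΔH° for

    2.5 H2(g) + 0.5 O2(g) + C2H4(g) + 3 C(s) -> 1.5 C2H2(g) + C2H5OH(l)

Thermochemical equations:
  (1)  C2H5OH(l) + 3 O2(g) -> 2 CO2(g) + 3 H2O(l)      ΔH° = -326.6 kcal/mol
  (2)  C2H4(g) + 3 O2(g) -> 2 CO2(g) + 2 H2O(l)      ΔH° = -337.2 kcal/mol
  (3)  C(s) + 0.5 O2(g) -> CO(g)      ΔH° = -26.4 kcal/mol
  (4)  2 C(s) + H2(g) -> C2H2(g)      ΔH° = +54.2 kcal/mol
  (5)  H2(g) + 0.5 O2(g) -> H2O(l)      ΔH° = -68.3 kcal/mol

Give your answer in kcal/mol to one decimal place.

(1) reversed (reverse to put C2H5OH(l) on the product side): +326.6 kcal/mol
(2) as written (C2H4(g) already on the reactant side): -337.2 kcal/mol
(3): not needed (CO(g) appears nowhere else).
(4) × 3/2 (scale by 3/2 for the 3/2 C2H2(g)): (3/2)·(+54.2) = +81.3 kcal/mol
(5) as written: -68.3 kcal/mol
ΔH° = (+326.6) + (-337.2) + (+81.3) + (-68.3) = 2.4 kcal/mol

ΔH° = 2.4 kcal/mol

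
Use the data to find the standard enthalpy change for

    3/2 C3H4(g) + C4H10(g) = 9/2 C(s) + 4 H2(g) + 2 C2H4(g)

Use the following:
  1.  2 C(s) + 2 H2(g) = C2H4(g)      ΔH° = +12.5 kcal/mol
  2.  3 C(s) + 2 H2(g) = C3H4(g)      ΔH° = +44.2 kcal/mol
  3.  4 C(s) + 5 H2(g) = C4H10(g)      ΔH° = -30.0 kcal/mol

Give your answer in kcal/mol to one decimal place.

ΔH° = -11.3 kcal/mol

eq. 1 × 2: (2)·(+12.5) = +25.0 kcal/mol
eq. 2 reversed and × 3/2: (-3/2)·(+44.2) = -66.3 kcal/mol
eq. 3 reversed: +30.0 kcal/mol
ΔH° = (2)·(+12.5) + (-3/2)·(+44.2) + (-1)·(-30.0) = -11.3 kcal/mol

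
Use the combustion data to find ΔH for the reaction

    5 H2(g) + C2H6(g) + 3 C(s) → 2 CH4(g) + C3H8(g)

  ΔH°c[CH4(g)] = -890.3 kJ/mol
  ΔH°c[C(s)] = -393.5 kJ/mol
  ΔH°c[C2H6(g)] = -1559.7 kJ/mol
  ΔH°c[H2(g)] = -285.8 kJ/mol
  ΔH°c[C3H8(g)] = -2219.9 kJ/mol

ΔH = -168.7 kJ/mol

With combustion enthalpies, reactants minus products:
= [5·(-285.8) + 1·(-1559.7) + 3·(-393.5)] − [2·(-890.3) + 1·(-2219.9)]
= -168.7 kJ/mol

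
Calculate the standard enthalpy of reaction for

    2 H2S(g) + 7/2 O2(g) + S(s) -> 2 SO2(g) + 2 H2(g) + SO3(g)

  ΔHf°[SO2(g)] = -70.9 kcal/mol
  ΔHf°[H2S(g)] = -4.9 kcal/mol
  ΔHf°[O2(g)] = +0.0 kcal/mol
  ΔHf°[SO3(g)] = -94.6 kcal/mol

ΔH°rxn = -226.6 kcal/mol

Products: 2·(-70.9) + 2·(+0.0) + 1·(-94.6) = -236.4
Reactants: 2·(-4.9) + 7/2·(+0.0) + 1·(+0.0) = -9.8
ΔH°rxn = (-236.4) − (-9.8) = -226.6 kcal/mol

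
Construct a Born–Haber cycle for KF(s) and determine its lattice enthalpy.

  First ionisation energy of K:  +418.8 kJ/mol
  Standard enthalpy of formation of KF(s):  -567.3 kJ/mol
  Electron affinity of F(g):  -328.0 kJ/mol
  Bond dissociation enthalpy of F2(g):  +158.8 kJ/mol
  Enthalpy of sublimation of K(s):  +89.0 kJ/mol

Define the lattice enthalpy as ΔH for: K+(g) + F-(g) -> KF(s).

ΔHf° = 1·ΔHsub + 1·(ΣIE) + 1/2·D(F2) + 1·EA + U
-567.3 = 1·(+89.0) + 1·(+418.8) + 1/2·(+158.8) + 1·(-328.0) + U
U = -567.3 − (+259.2) = -826.5 kJ/mol

U = -826.5 kJ/mol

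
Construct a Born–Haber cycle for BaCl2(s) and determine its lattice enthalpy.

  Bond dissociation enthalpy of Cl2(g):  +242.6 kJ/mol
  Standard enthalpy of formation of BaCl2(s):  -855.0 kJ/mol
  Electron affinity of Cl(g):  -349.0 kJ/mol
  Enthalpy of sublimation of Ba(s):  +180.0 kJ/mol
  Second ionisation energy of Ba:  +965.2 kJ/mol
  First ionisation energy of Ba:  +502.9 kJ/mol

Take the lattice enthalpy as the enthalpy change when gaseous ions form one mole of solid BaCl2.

U = -2047.7 kJ/mol

ΔHf° = 1·ΔHsub + 1·(ΣIE) + 1·D(Cl2) + 2·EA + U
-855.0 = 1·(+180.0) + 1·(+1468.1) + 1·(+242.6) + 2·(-349.0) + U
U = -855.0 − (+1192.7) = -2047.7 kJ/mol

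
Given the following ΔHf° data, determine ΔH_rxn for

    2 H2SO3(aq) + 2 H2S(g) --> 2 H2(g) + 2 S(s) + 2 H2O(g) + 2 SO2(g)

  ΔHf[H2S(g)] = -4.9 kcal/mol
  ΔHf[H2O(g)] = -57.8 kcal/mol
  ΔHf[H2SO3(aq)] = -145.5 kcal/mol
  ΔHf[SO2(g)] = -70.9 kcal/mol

ΔH_rxn = 43.4 kcal/mol

Products: 2·(+0.0) + 2·(+0.0) + 2·(-57.8) + 2·(-70.9) = -257.4
Reactants: 2·(-145.5) + 2·(-4.9) = -300.8
ΔH_rxn = (-257.4) − (-300.8) = 43.4 kcal/mol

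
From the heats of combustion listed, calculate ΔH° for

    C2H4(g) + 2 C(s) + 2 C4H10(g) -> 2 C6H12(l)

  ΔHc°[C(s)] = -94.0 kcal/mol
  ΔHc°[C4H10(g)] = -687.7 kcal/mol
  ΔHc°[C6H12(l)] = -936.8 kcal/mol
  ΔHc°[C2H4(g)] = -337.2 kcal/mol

ΔH° = -27.0 kcal/mol

Using ΔH = Σ nΔHc°(reactants) − Σ nΔHc°(products):
= [1·(-337.2) + 2·(-94.0) + 2·(-687.7)] − [2·(-936.8)]
= -27.0 kcal/mol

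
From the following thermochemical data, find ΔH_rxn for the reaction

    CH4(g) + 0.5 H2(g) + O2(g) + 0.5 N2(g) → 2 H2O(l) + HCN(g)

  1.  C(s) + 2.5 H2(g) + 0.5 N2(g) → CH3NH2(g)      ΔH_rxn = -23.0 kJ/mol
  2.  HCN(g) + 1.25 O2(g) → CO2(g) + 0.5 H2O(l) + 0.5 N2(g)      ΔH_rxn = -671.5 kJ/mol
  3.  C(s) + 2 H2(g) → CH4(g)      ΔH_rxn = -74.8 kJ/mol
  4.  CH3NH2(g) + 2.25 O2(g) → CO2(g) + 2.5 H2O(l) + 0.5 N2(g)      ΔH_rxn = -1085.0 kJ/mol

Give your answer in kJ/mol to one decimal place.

ΔH_rxn = -361.7 kJ/mol

eq. 1 as written: -23.0 kJ/mol
eq. 2 reversed: +671.5 kJ/mol
eq. 3 reversed: +74.8 kJ/mol
eq. 4 as written: -1085.0 kJ/mol
ΔH_rxn = (-23.0) + (+671.5) + (+74.8) + (-1085.0) = -361.7 kJ/mol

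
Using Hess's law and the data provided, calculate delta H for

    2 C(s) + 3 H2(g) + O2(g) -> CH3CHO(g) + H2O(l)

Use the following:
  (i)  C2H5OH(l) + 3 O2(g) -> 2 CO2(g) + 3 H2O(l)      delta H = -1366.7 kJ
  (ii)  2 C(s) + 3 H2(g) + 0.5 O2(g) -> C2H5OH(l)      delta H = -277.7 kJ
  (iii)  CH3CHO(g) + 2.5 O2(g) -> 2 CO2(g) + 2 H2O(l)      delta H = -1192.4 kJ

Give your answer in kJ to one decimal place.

(i) as written: -1366.7 kJ
(ii) as written (C(s) already on the reactant side): -277.7 kJ
(iii) reversed (reverse to put CH3CHO(g) on the product side): +1192.4 kJ
Since enthalpy is a state function, delta H = (1)·(-1366.7) + (1)·(-277.7) + (-1)·(-1192.4) = -452.0 kJ

delta H = -452.0 kJ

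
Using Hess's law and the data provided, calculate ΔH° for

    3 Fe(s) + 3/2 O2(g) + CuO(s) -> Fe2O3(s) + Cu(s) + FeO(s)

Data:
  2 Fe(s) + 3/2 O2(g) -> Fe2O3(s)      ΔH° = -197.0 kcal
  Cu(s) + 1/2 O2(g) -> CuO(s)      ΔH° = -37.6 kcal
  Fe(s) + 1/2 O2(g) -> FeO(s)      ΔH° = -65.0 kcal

ΔH° = -224.4 kcal

equation 1 as written (Fe2O3(s) already on the product side): -197.0 kcal
equation 2 reversed (CuO(s) must end up as a reactant): +37.6 kcal
equation 3 as written (FeO(s) already on the product side): -65.0 kcal
Combining the equations, ΔH° = (-197.0) + (+37.6) + (-65.0) = -224.4 kcal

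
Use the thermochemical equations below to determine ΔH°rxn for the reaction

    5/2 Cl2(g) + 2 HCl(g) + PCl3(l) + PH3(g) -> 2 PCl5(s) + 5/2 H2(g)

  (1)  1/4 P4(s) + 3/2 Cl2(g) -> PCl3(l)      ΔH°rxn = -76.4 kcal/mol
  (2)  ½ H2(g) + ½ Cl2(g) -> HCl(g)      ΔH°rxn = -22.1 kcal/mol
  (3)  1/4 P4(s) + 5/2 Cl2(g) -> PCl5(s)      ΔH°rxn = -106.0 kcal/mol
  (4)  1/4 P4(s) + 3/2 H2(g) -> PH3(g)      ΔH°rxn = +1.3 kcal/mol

ΔH°rxn = -92.7 kcal/mol

(1) reversed: +76.4 kcal/mol
(2) reversed and × 2: (-2)·(-22.1) = +44.2 kcal/mol
(3) × 2: (2)·(-106.0) = -212.0 kcal/mol
(4) reversed: -1.3 kcal/mol
ΔH°rxn = (+76.4) + (+44.2) + (-212.0) + (-1.3) = -92.7 kcal/mol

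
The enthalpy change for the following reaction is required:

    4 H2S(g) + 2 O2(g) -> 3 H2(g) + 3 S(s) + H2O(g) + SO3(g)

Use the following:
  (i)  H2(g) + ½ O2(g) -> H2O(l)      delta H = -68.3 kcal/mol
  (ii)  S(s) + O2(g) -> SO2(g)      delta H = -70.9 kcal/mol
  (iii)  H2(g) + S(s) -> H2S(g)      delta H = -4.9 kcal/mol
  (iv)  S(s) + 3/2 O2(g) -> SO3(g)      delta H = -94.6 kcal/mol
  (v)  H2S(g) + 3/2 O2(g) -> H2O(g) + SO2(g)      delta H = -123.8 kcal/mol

delta H = -132.8 kcal/mol

(i): not needed (H2O(l) appears nowhere else).
(ii) reversed: +70.9 kcal/mol
(iii) reversed and × 3: (-3)·(-4.9) = +14.7 kcal/mol
(iv) as written (SO3(g) already on the product side): -94.6 kcal/mol
(v) as written (H2O(g) already on the product side): -123.8 kcal/mol
Since enthalpy is a state function, delta H = (-1)·(-70.9) + (-3)·(-4.9) + (1)·(-94.6) + (1)·(-123.8) = -132.8 kcal/mol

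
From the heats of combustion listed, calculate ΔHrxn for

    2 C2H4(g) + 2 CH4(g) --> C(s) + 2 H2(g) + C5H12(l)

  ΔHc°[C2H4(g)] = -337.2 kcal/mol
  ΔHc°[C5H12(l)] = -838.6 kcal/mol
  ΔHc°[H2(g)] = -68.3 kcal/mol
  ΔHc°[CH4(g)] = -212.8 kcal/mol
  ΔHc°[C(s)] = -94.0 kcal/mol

ΔHrxn = -30.8 kcal/mol

Using ΔH = Σ nΔHc°(reactants) − Σ nΔHc°(products):
= [2·(-337.2) + 2·(-212.8)] − [1·(-94.0) + 2·(-68.3) + 1·(-838.6)]
= -30.8 kcal/mol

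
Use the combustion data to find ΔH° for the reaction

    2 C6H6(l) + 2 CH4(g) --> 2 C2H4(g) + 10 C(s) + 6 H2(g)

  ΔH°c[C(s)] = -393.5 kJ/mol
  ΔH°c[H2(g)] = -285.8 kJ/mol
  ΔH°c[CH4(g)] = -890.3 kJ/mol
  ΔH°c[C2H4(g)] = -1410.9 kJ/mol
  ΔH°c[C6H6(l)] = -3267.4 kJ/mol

ΔH° = 156.2 kJ/mol

With combustion enthalpies, reactants minus products:
= [2·(-3267.4) + 2·(-890.3)] − [2·(-1410.9) + 10·(-393.5) + 6·(-285.8)]
= 156.2 kJ/mol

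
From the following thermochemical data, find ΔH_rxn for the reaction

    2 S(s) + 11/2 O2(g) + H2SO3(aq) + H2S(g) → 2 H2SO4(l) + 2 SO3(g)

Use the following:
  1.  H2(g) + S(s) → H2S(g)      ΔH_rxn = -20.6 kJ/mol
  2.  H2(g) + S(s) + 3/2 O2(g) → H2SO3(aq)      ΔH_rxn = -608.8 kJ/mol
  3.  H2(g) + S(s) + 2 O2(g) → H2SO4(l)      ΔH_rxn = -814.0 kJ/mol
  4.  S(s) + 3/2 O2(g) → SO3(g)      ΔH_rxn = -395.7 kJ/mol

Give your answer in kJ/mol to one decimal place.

ΔH_rxn = -1790.0 kJ/mol

eq. 1 reversed (reverse to put H2S(g) on the reactant side): +20.6 kJ/mol
eq. 2 reversed (reverse to put H2SO3(aq) on the reactant side): +608.8 kJ/mol
eq. 3 × 2 (×2 to match 2 H2SO4(l) in the target): (2)·(-814.0) = -1628.0 kJ/mol
eq. 4 × 2 (×2 to match 2 SO3(g) in the target): (2)·(-395.7) = -791.4 kJ/mol
ΔH_rxn = (+20.6) + (+608.8) + (-1628.0) + (-791.4) = -1790.0 kJ/mol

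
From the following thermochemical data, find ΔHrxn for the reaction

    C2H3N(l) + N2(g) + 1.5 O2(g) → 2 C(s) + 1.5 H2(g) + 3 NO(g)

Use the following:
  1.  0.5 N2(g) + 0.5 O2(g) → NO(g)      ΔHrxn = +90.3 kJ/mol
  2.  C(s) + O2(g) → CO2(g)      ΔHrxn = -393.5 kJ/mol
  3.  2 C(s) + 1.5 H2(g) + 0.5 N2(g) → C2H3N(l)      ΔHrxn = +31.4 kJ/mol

ΔHrxn = 239.5 kJ/mol

eq. 1 × 3: (3)·(+90.3) = +270.9 kJ/mol
eq. 2: not needed.
eq. 3 reversed: -31.4 kJ/mol
By Hess's law, ΔHrxn = (3)·(+90.3) + (-1)·(+31.4) = 239.5 kJ/mol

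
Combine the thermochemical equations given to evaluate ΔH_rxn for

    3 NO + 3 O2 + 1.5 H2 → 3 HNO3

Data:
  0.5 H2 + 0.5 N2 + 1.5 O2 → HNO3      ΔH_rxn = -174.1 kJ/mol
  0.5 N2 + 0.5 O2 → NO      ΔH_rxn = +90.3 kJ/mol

equation 1 × 3 (×3 to match 3 HNO3 in the target): (3)·(-174.1) = -522.3 kJ/mol
equation 2 reversed and × 3 (reverse to put NO on the reactant side; scale by 3 for the 3 NO): (-3)·(+90.3) = -270.9 kJ/mol
Summing the manipulated equations, ΔH_rxn = (3)·(-174.1) + (-3)·(+90.3) = -793.2 kJ/mol

ΔH_rxn = -793.2 kJ/mol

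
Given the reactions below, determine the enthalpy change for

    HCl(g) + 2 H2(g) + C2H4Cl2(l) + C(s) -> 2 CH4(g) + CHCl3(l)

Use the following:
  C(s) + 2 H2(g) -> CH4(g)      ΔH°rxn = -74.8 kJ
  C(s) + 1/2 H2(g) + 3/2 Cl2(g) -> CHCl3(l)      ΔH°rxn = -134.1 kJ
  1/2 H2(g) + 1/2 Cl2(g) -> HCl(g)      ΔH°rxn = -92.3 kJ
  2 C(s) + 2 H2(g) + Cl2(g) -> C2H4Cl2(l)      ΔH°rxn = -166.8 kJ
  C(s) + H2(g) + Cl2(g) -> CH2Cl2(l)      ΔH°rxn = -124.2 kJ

ΔH°rxn = -24.6 kJ

equation 1 × 2: (2)·(-74.8) = -149.6 kJ
equation 2 as written: -134.1 kJ
equation 3 reversed: +92.3 kJ
equation 4 reversed: +166.8 kJ
equation 5: not needed.
By Hess's law, ΔH°rxn = (-149.6) + (-134.1) + (+92.3) + (+166.8) = -24.6 kJ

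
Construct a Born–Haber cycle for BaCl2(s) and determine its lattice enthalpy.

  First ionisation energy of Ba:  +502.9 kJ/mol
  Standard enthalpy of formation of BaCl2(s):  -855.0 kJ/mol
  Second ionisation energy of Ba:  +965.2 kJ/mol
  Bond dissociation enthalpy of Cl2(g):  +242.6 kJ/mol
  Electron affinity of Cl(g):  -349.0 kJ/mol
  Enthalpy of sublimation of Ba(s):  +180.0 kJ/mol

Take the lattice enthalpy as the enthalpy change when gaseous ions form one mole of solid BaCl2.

ΔHf° = 1·ΔHsub + 1·(ΣIE) + 1·D(Cl2) + 2·EA + U
-855.0 = 1·(+180.0) + 1·(+1468.1) + 1·(+242.6) + 2·(-349.0) + U
U = -855.0 − (+1192.7) = -2047.7 kJ/mol

U = -2047.7 kJ/mol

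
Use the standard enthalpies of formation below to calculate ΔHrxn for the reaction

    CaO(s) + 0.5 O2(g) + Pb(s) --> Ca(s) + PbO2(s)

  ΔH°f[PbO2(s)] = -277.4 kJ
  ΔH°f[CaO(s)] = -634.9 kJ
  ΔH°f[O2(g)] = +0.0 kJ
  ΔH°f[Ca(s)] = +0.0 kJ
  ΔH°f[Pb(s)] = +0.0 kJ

Products: 1·(+0.0) + 1·(-277.4) = -277.4
Reactants: 1·(-634.9) + 1/2·(+0.0) + 1·(+0.0) = -634.9
ΔHrxn = (-277.4) − (-634.9) = 357.5 kJ

ΔHrxn = 357.5 kJ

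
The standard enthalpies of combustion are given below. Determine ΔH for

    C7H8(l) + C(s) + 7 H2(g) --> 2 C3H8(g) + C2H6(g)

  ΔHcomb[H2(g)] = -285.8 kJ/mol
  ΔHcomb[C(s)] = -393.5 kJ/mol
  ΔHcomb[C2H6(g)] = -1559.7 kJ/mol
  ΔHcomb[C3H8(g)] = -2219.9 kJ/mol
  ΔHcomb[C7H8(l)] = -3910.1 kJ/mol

With combustion enthalpies, reactants minus products:
= [1·(-3910.1) + 1·(-393.5) + 7·(-285.8)] − [2·(-2219.9) + 1·(-1559.7)]
= -304.7 kJ/mol

ΔH = -304.7 kJ/mol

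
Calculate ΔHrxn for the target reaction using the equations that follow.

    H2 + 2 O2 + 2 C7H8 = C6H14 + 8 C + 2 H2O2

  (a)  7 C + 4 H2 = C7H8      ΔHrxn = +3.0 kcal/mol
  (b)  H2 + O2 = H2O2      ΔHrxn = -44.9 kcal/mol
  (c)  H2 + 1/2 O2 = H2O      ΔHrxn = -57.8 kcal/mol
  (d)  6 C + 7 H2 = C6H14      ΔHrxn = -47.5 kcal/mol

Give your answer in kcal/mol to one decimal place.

(a) reversed and × 2: (-2)·(+3.0) = -6.0 kcal/mol
(b) × 2: (2)·(-44.9) = -89.8 kcal/mol
(c): not needed.
(d) as written: -47.5 kcal/mol
Since enthalpy is a state function, ΔHrxn = (-6.0) + (-89.8) + (-47.5) = -143.3 kcal/mol

ΔHrxn = -143.3 kcal/mol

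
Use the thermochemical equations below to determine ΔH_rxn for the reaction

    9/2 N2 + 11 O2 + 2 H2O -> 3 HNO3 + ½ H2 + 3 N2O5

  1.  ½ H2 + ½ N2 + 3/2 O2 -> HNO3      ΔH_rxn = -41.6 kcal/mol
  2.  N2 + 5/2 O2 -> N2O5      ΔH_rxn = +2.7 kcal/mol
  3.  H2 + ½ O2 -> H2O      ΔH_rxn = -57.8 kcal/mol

ΔH_rxn = -1.1 kcal/mol

eq. 1 × 3: (3)·(-41.6) = -124.8 kcal/mol
eq. 2 × 3: (3)·(+2.7) = +8.1 kcal/mol
eq. 3 reversed and × 2: (-2)·(-57.8) = +115.6 kcal/mol
ΔH_rxn = (3)·(-41.6) + (3)·(+2.7) + (-2)·(-57.8) = -1.1 kcal/mol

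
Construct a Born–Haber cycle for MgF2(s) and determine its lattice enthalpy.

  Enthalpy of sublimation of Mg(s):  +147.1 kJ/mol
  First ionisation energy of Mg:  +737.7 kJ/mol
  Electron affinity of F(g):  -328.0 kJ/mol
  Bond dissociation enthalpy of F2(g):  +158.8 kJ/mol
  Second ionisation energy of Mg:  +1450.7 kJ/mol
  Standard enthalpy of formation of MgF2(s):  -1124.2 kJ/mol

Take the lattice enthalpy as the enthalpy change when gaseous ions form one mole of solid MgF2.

U = -2962.5 kJ/mol

ΔHf° = 1·ΔHsub + 1·(ΣIE) + 1·D(F2) + 2·EA + U
-1124.2 = 1·(+147.1) + 1·(+2188.4) + 1·(+158.8) + 2·(-328.0) + U
U = -1124.2 − (+1838.3) = -2962.5 kJ/mol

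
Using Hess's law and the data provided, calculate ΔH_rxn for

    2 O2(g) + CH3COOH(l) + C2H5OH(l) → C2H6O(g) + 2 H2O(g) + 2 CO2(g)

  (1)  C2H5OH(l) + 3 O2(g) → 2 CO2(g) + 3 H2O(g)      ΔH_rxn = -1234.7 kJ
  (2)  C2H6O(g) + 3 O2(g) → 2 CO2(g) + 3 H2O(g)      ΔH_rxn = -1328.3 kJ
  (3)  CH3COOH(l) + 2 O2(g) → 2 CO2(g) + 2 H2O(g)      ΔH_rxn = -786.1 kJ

ΔH_rxn = -692.5 kJ

(1) as written: -1234.7 kJ
(2) reversed: +1328.3 kJ
(3) as written: -786.1 kJ
Since enthalpy is a state function, ΔH_rxn = (1)·(-1234.7) + (-1)·(-1328.3) + (1)·(-786.1) = -692.5 kJ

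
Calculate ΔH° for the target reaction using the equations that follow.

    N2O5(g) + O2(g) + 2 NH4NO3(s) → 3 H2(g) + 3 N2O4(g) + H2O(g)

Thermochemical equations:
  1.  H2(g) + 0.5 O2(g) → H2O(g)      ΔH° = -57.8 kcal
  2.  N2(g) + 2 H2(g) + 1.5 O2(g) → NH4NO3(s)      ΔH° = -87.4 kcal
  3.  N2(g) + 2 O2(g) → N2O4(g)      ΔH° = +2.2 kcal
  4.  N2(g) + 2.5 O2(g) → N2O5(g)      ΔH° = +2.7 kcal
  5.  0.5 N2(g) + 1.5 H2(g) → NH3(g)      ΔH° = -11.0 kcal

eq. 1 as written: -57.8 kcal
eq. 2 reversed and × 2: (-2)·(-87.4) = +174.8 kcal
eq. 3 × 3: (3)·(+2.2) = +6.6 kcal
eq. 4 reversed: -2.7 kcal
eq. 5: not needed.
ΔH° = (1)·(-57.8) + (-2)·(-87.4) + (3)·(+2.2) + (-1)·(+2.7) = 120.9 kcal

ΔH° = 120.9 kcal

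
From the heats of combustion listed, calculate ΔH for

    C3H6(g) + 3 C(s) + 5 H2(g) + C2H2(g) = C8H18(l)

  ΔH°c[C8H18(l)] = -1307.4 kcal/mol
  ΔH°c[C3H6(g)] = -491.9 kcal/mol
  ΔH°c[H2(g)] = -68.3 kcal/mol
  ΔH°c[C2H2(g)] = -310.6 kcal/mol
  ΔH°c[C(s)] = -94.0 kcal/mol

ΔH = -118.6 kcal/mol

Using ΔH = Σ nΔHc°(reactants) − Σ nΔHc°(products):
= [1·(-491.9) + 3·(-94.0) + 5·(-68.3) + 1·(-310.6)] − [1·(-1307.4)]
= -118.6 kcal/mol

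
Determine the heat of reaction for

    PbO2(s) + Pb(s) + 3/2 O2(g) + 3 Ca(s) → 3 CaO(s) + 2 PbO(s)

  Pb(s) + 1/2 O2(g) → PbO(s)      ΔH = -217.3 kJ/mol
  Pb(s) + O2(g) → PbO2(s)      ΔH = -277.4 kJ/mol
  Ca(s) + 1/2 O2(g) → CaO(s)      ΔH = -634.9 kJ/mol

ΔH = -2061.9 kJ/mol

equation 1 × 2: (2)·(-217.3) = -434.6 kJ/mol
equation 2 reversed: +277.4 kJ/mol
equation 3 × 3: (3)·(-634.9) = -1904.7 kJ/mol
ΔH = (2)·(-217.3) + (-1)·(-277.4) + (3)·(-634.9) = -2061.9 kJ/mol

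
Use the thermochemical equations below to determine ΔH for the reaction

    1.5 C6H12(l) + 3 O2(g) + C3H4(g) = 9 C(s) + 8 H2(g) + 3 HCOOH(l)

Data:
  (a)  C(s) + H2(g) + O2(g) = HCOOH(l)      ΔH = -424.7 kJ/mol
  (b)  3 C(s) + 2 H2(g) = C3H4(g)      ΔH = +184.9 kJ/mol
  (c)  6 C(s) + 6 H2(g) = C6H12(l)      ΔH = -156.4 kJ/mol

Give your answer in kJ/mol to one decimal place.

ΔH = -1224.4 kJ/mol

(a) × 3 (×3 to match 3 HCOOH(l) in the target): (3)·(-424.7) = -1274.1 kJ/mol
(b) reversed (reverse to put C3H4(g) on the reactant side): -184.9 kJ/mol
(c) reversed and × 3/2 (reverse to put C6H12(l) on the reactant side; scale by 3/2 for the 3/2 C6H12(l)): (-3/2)·(-156.4) = +234.6 kJ/mol
ΔH = (3)·(-424.7) + (-1)·(+184.9) + (-3/2)·(-156.4) = -1224.4 kJ/mol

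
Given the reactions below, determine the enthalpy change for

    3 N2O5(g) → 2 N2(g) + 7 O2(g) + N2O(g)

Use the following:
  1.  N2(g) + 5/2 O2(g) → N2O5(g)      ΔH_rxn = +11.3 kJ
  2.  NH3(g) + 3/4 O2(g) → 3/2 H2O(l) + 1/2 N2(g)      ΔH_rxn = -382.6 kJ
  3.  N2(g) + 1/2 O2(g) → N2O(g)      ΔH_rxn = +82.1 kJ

eq. 1 reversed and × 3 (reverse to put N2O5(g) on the reactant side; scale by 3 for the 3 N2O5(g)): (-3)·(+11.3) = -33.9 kJ
eq. 2: not needed (NH3(g) appears nowhere else).
eq. 3 as written (N2O(g) already on the product side): +82.1 kJ
ΔH_rxn = (-33.9) + (+82.1) = 48.2 kJ

ΔH_rxn = 48.2 kJ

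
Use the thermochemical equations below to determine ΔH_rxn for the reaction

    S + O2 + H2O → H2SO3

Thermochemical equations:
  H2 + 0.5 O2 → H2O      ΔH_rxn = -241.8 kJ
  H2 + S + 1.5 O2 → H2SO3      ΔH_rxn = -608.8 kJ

ΔH_rxn = -367.0 kJ

equation 1 reversed (H2O must end up as a reactant): +241.8 kJ
equation 2 as written (H2SO3 already on the product side): -608.8 kJ
Since enthalpy is a state function, ΔH_rxn = (-1)·(-241.8) + (1)·(-608.8) = -367.0 kJ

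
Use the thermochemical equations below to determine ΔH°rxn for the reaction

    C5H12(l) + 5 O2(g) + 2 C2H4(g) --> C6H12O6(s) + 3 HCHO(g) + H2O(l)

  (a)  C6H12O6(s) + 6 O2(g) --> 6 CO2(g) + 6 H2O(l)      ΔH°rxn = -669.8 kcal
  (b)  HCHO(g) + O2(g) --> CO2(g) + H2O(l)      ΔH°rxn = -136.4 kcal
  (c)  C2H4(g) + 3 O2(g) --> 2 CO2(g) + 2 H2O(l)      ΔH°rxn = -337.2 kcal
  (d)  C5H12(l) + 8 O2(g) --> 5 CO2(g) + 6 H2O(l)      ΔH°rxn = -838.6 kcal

ΔH°rxn = -434.0 kcal

(a) reversed: +669.8 kcal
(b) reversed and × 3: (-3)·(-136.4) = +409.2 kcal
(c) × 2: (2)·(-337.2) = -674.4 kcal
(d) as written: -838.6 kcal
By Hess's law, ΔH°rxn = (+669.8) + (+409.2) + (-674.4) + (-838.6) = -434.0 kcal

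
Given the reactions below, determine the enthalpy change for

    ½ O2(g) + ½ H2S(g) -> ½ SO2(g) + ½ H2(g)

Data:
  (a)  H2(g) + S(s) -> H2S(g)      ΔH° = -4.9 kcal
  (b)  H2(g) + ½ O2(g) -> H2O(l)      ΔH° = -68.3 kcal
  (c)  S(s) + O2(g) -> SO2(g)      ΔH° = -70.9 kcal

(a) reversed and × 1/2 (H2S(g) must end up as a reactant; ×1/2 to match 1/2 H2S(g) in the target): (-1/2)·(-4.9) = +2.45 kcal
(b): not needed (H2O(l) appears nowhere else).
(c) × 1/2 (×1/2 to match 1/2 SO2(g) in the target): (1/2)·(-70.9) = -35.45 kcal
Combining the equations, ΔH° = (-1/2)·(-4.9) + (1/2)·(-70.9) = -33.0 kcal

ΔH° = -33.0 kcal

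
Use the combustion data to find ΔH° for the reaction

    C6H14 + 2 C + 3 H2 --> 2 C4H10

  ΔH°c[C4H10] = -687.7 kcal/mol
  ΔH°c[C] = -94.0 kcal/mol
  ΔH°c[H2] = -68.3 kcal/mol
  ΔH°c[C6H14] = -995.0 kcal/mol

Using ΔH = Σ nΔHc°(reactants) − Σ nΔHc°(products):
= [1·(-995.0) + 2·(-94.0) + 3·(-68.3)] − [2·(-687.7)]
= -12.5 kcal/mol

ΔH° = -12.5 kcal/mol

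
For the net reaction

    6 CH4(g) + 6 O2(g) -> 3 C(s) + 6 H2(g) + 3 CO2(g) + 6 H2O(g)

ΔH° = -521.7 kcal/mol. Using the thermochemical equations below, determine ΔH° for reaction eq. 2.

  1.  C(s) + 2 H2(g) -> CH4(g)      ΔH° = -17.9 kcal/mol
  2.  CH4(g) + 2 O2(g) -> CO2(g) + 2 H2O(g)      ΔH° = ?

ΔH° = -191.8 kcal/mol

eq. 1 reversed and × 3 (C(s) must end up as a product; scale by 3 for the 3 C(s)): (-3)·(-17.9) = +53.7 kcal/mol
eq. 2 × 3 (scale by 3 for the 3 CO2(g)): contributes 3·x
-521.7 = (+53.7) + 3·x
x = (-521.7 − (+53.7)) / (3) = -191.8 kcal/mol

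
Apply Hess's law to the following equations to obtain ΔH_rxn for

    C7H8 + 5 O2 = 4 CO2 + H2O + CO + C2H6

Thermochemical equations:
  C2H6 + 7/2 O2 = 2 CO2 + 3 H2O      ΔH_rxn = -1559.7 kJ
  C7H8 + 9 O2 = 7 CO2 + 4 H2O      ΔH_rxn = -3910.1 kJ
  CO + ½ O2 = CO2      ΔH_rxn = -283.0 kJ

equation 1 reversed (C2H6 must end up as a product): +1559.7 kJ
equation 2 as written (C7H8 already on the reactant side): -3910.1 kJ
equation 3 reversed (CO must end up as a product): +283.0 kJ
Summing the manipulated equations, ΔH_rxn = (-1)·(-1559.7) + (1)·(-3910.1) + (-1)·(-283.0) = -2067.4 kJ

ΔH_rxn = -2067.4 kJ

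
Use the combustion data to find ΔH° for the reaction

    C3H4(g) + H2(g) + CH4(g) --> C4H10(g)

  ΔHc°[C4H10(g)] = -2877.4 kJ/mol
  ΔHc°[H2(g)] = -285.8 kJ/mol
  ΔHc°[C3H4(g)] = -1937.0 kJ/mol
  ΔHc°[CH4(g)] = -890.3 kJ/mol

With combustion enthalpies, reactants minus products:
= [1·(-1937.0) + 1·(-285.8) + 1·(-890.3)] − [1·(-2877.4)]
= -235.7 kJ/mol

ΔH° = -235.7 kJ/mol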